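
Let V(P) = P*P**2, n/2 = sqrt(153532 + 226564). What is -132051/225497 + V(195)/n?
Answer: -132051/225497 + 7414875*sqrt(5939)/95024 ≈ 6012.9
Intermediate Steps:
n = 16*sqrt(5939) (n = 2*sqrt(153532 + 226564) = 2*sqrt(380096) = 2*(8*sqrt(5939)) = 16*sqrt(5939) ≈ 1233.0)
V(P) = P**3
-132051/225497 + V(195)/n = -132051/225497 + 195**3/((16*sqrt(5939))) = -132051*1/225497 + 7414875*(sqrt(5939)/95024) = -132051/225497 + 7414875*sqrt(5939)/95024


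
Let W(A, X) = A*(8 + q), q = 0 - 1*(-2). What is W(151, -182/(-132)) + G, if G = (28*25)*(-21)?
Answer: -13190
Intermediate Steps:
q = 2 (q = 0 + 2 = 2)
W(A, X) = 10*A (W(A, X) = A*(8 + 2) = A*10 = 10*A)
G = -14700 (G = 700*(-21) = -14700)
W(151, -182/(-132)) + G = 10*151 - 14700 = 1510 - 14700 = -13190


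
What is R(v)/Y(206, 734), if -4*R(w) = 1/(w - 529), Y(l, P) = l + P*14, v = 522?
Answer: 1/293496 ≈ 3.4072e-6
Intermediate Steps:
Y(l, P) = l + 14*P
R(w) = -1/(4*(-529 + w)) (R(w) = -1/(4*(w - 529)) = -1/(4*(-529 + w)))
R(v)/Y(206, 734) = (-1/(-2116 + 4*522))/(206 + 14*734) = (-1/(-2116 + 2088))/(206 + 10276) = -1/(-28)/10482 = -1*(-1/28)*(1/10482) = (1/28)*(1/10482) = 1/293496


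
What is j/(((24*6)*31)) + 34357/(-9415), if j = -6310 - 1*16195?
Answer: -365254223/42028560 ≈ -8.6906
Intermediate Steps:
j = -22505 (j = -6310 - 16195 = -22505)
j/(((24*6)*31)) + 34357/(-9415) = -22505/((24*6)*31) + 34357/(-9415) = -22505/(144*31) + 34357*(-1/9415) = -22505/4464 - 34357/9415 = -365254223/42028560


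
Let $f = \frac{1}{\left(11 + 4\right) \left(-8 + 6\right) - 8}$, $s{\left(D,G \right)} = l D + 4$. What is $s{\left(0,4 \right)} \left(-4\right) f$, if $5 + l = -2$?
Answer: $\frac{8}{19} \approx 0.42105$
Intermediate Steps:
$l = -7$ ($l = -5 - 2 = -7$)
$s{\left(D,G \right)} = 4 - 7 D$ ($s{\left(D,G \right)} = - 7 D + 4 = 4 - 7 D$)
$f = - \frac{1}{38}$ ($f = \frac{1}{15 \left(-2\right) - 8} = \frac{1}{-30 - 8} = \frac{1}{-38} = - \frac{1}{38} \approx -0.026316$)
$s{\left(0,4 \right)} \left(-4\right) f = \left(4 - 0\right) \left(-4\right) \left(- \frac{1}{38}\right) = \left(4 + 0\right) \left(-4\right) \left(- \frac{1}{38}\right) = 4 \left(-4\right) \left(- \frac{1}{38}\right) = \left(-16\right) \left(- \frac{1}{38}\right) = \frac{8}{19}$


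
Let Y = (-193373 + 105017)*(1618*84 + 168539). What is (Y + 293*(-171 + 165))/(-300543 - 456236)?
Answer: 26900074314/756779 ≈ 35546.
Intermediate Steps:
Y = -26900072556 (Y = -88356*(135912 + 168539) = -88356*304451 = -26900072556)
(Y + 293*(-171 + 165))/(-300543 - 456236) = (-26900072556 + 293*(-171 + 165))/(-300543 - 456236) = (-26900072556 + 293*(-6))/(-756779) = (-26900072556 - 1758)*(-1/756779) = -26900074314*(-1/756779) = 26900074314/756779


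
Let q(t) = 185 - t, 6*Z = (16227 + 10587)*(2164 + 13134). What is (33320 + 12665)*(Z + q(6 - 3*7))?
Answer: 3143854747570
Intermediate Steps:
Z = 68366762 (Z = ((16227 + 10587)*(2164 + 13134))/6 = (26814*15298)/6 = (1/6)*410200572 = 68366762)
(33320 + 12665)*(Z + q(6 - 3*7)) = (33320 + 12665)*(68366762 + (185 - (6 - 3*7))) = 45985*(68366762 + (185 - (6 - 21))) = 45985*(68366762 + (185 - 1*(-15))) = 45985*(68366762 + (185 + 15)) = 45985*(68366762 + 200) = 45985*68366962 = 3143854747570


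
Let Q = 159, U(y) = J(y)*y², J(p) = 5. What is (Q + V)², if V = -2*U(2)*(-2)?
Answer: 57121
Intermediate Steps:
U(y) = 5*y²
V = 80 (V = -10*2²*(-2) = -10*4*(-2) = -2*20*(-2) = -40*(-2) = 80)
(Q + V)² = (159 + 80)² = 239² = 57121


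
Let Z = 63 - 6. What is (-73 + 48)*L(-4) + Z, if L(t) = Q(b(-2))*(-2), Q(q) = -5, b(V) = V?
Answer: -193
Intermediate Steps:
L(t) = 10 (L(t) = -5*(-2) = 10)
Z = 57
(-73 + 48)*L(-4) + Z = (-73 + 48)*10 + 57 = -25*10 + 57 = -250 + 57 = -193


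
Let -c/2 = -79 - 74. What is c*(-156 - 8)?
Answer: -50184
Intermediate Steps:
c = 306 (c = -2*(-79 - 74) = -2*(-153) = 306)
c*(-156 - 8) = 306*(-156 - 8) = 306*(-164) = -50184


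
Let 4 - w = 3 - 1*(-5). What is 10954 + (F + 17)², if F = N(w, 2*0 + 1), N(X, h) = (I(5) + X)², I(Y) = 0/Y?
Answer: 12043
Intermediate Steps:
w = -4 (w = 4 - (3 - 1*(-5)) = 4 - (3 + 5) = 4 - 1*8 = 4 - 8 = -4)
I(Y) = 0
N(X, h) = X² (N(X, h) = (0 + X)² = X²)
F = 16 (F = (-4)² = 16)
10954 + (F + 17)² = 10954 + (16 + 17)² = 10954 + 33² = 10954 + 1089 = 12043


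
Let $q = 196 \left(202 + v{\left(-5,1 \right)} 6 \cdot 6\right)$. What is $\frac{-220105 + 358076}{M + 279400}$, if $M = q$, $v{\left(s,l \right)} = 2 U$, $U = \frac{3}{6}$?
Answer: $\frac{137971}{326048} \approx 0.42316$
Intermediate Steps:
$U = \frac{1}{2}$ ($U = 3 \cdot \frac{1}{6} = \frac{1}{2} \approx 0.5$)
$v{\left(s,l \right)} = 1$ ($v{\left(s,l \right)} = 2 \cdot \frac{1}{2} = 1$)
$q = 46648$ ($q = 196 \left(202 + 1 \cdot 6 \cdot 6\right) = 196 \left(202 + 6 \cdot 6\right) = 196 \left(202 + 36\right) = 196 \cdot 238 = 46648$)
$M = 46648$
$\frac{-220105 + 358076}{M + 279400} = \frac{-220105 + 358076}{46648 + 279400} = \frac{137971}{326048}$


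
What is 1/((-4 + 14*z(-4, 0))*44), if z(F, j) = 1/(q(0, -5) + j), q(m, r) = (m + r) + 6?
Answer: 1/440 ≈ 0.0022727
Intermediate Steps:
q(m, r) = 6 + m + r
z(F, j) = 1/(1 + j) (z(F, j) = 1/((6 + 0 - 5) + j) = 1/(1 + j))
1/((-4 + 14*z(-4, 0))*44) = 1/((-4 + 14/(1 + 0))*44) = 1/((-4 + 14/1)*44) = 1/((-4 + 14*1)*44) = 1/((-4 + 14)*44) = 1/(10*44) = 1/440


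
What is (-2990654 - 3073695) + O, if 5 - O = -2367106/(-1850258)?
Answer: -5610301683929/925129 ≈ -6.0643e+6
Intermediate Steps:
O = 3442092/925129 (O = 5 - (-2367106)/(-1850258) = 5 - (-2367106)*(-1)/1850258 = 5 - 1*1183553/925129 = 5 - 1183553/925129 = 3442092/925129 ≈ 3.7207)
(-2990654 - 3073695) + O = (-2990654 - 3073695) + 3442092/925129 = -6064349 + 3442092/925129 = -5610301683929/925129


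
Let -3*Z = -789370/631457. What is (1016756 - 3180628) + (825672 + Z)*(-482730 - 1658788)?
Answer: -3349616395136237788/1894371 ≈ -1.7682e+12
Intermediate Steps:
Z = 789370/1894371 (Z = -(-1)*789370/631457/3 = -(-1)*789370*(1/631457)/3 = -(-1)*789370/(3*631457) = -1/3*(-789370/631457) = 789370/1894371 ≈ 0.41669)
(1016756 - 3180628) + (825672 + Z)*(-482730 - 1658788) = (1016756 - 3180628) + (825672 + 789370/1894371)*(-482730 - 1658788) = -2163872 + (1564129881682/1894371)*(-2141518) = -2163872 - 3349612295959873276/1894371 = -3349616395136237788/1894371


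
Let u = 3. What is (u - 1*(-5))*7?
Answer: 56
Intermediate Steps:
(u - 1*(-5))*7 = (3 - 1*(-5))*7 = (3 + 5)*7 = 8*7 = 56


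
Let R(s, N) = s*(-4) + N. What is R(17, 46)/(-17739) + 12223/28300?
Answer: 217446397/502013700 ≈ 0.43315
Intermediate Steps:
R(s, N) = N - 4*s (R(s, N) = -4*s + N = N - 4*s)
R(17, 46)/(-17739) + 12223/28300 = (46 - 4*17)/(-17739) + 12223/28300 = (46 - 68)*(-1/17739) + 12223*(1/28300) = -22*(-1/17739) + 12223/28300 = 22/17739 + 12223/28300 = 217446397/502013700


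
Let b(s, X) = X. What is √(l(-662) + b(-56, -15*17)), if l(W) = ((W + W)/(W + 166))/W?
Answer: I*√3920942/124 ≈ 15.969*I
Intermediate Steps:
l(W) = 2/(166 + W) (l(W) = ((2*W)/(166 + W))/W = (2*W/(166 + W))/W = 2/(166 + W))
√(l(-662) + b(-56, -15*17)) = √(2/(166 - 662) - 15*17) = √(2/(-496) - 255) = √(2*(-1/496) - 255) = √(-1/248 - 255) = √(-63241/248) = I*√3920942/124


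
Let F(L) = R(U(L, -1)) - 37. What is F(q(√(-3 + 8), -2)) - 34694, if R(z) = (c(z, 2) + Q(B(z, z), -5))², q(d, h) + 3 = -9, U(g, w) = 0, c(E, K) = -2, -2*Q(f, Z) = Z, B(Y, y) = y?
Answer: -138923/4 ≈ -34731.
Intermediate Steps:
Q(f, Z) = -Z/2
q(d, h) = -12 (q(d, h) = -3 - 9 = -12)
R(z) = ¼ (R(z) = (-2 - ½*(-5))² = (-2 + 5/2)² = (½)² = ¼)
F(L) = -147/4 (F(L) = ¼ - 37 = -147/4)
F(q(√(-3 + 8), -2)) - 34694 = -147/4 - 34694 = -138923/4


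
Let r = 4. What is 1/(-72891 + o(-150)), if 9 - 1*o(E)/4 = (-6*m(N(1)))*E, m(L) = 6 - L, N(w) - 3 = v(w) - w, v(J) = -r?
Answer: -1/101655 ≈ -9.8372e-6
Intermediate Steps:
v(J) = -4 (v(J) = -1*4 = -4)
N(w) = -1 - w (N(w) = 3 + (-4 - w) = -1 - w)
o(E) = 36 + 192*E (o(E) = 36 - 4*(-6*(6 - (-1 - 1*1)))*E = 36 - 4*(-6*(6 - (-1 - 1)))*E = 36 - 4*(-6*(6 - 1*(-2)))*E = 36 - 4*(-6*(6 + 2))*E = 36 - 4*(-6*8)*E = 36 - (-192)*E = 36 + 192*E)
1/(-72891 + o(-150)) = 1/(-72891 + (36 + 192*(-150))) = 1/(-72891 + (36 - 28800)) = 1/(-72891 - 28764) = 1/(-101655) = -1/101655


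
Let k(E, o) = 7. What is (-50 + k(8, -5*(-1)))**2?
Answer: 1849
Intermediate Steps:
(-50 + k(8, -5*(-1)))**2 = (-50 + 7)**2 = (-43)**2 = 1849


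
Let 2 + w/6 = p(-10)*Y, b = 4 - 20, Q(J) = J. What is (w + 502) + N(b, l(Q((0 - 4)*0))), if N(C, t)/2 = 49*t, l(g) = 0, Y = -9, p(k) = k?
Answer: 1030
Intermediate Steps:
b = -16
N(C, t) = 98*t (N(C, t) = 2*(49*t) = 98*t)
w = 528 (w = -12 + 6*(-10*(-9)) = -12 + 6*90 = -12 + 540 = 528)
(w + 502) + N(b, l(Q((0 - 4)*0))) = (528 + 502) + 98*0 = 1030 + 0 = 1030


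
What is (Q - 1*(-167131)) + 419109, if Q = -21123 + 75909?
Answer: 641026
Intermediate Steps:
Q = 54786
(Q - 1*(-167131)) + 419109 = (54786 - 1*(-167131)) + 419109 = (54786 + 167131) + 419109 = 221917 + 419109 = 641026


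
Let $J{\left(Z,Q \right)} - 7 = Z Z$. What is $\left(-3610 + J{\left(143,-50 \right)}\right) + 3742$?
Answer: $20588$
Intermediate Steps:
$J{\left(Z,Q \right)} = 7 + Z^{2}$ ($J{\left(Z,Q \right)} = 7 + Z Z = 7 + Z^{2}$)
$\left(-3610 + J{\left(143,-50 \right)}\right) + 3742 = \left(-3610 + \left(7 + 143^{2}\right)\right) + 3742 = \left(-3610 + \left(7 + 20449\right)\right) + 3742 = \left(-3610 + 20456\right) + 3742 = 16846 + 3742 = 20588$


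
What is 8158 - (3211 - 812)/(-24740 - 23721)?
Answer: 395347237/48461 ≈ 8158.0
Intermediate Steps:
8158 - (3211 - 812)/(-24740 - 23721) = 8158 - 2399/(-48461) = 8158 - 2399*(-1)/48461 = 8158 - 1*(-2399/48461) = 8158 + 2399/48461 = 395347237/48461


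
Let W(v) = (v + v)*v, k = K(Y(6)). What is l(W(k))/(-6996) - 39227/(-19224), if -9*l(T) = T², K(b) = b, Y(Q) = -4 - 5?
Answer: 27540773/11207592 ≈ 2.4573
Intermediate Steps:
Y(Q) = -9
k = -9
W(v) = 2*v² (W(v) = (2*v)*v = 2*v²)
l(T) = -T²/9
l(W(k))/(-6996) - 39227/(-19224) = -(2*(-9)²)²/9/(-6996) - 39227/(-19224) = -(2*81)²/9*(-1/6996) - 39227*(-1/19224) = -⅑*162²*(-1/6996) + 39227/19224 = -⅑*26244*(-1/6996) + 39227/19224 = -2916*(-1/6996) + 39227/19224 = 243/583 + 39227/19224 = 27540773/11207592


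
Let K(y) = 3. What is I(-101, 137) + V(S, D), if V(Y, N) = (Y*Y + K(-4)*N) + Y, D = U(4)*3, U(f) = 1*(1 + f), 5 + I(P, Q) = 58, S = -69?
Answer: 4790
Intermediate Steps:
I(P, Q) = 53 (I(P, Q) = -5 + 58 = 53)
U(f) = 1 + f
D = 15 (D = (1 + 4)*3 = 5*3 = 15)
V(Y, N) = Y + Y² + 3*N (V(Y, N) = (Y*Y + 3*N) + Y = (Y² + 3*N) + Y = Y + Y² + 3*N)
I(-101, 137) + V(S, D) = 53 + (-69 + (-69)² + 3*15) = 53 + (-69 + 4761 + 45) = 53 + 4737 = 4790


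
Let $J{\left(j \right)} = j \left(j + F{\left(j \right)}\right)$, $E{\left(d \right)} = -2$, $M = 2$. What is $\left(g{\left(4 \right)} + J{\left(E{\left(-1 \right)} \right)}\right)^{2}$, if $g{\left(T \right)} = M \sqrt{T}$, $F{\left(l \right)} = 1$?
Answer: $36$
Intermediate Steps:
$g{\left(T \right)} = 2 \sqrt{T}$
$J{\left(j \right)} = j \left(1 + j\right)$ ($J{\left(j \right)} = j \left(j + 1\right) = j \left(1 + j\right)$)
$\left(g{\left(4 \right)} + J{\left(E{\left(-1 \right)} \right)}\right)^{2} = \left(2 \sqrt{4} - 2 \left(1 - 2\right)\right)^{2} = \left(2 \cdot 2 - -2\right)^{2} = \left(4 + 2\right)^{2} = 6^{2} = 36$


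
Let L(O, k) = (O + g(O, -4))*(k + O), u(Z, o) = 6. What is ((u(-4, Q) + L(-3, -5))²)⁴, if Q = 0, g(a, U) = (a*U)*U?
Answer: 862983970464336281856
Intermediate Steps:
g(a, U) = a*U² (g(a, U) = (U*a)*U = a*U²)
L(O, k) = 17*O*(O + k) (L(O, k) = (O + O*(-4)²)*(k + O) = (O + O*16)*(O + k) = (O + 16*O)*(O + k) = (17*O)*(O + k) = 17*O*(O + k))
((u(-4, Q) + L(-3, -5))²)⁴ = ((6 + 17*(-3)*(-3 - 5))²)⁴ = ((6 + 17*(-3)*(-8))²)⁴ = ((6 + 408)²)⁴ = (414²)⁴ = 171396⁴ = 862983970464336281856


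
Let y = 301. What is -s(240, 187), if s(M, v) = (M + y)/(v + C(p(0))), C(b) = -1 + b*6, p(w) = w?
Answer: -541/186 ≈ -2.9086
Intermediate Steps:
C(b) = -1 + 6*b
s(M, v) = (301 + M)/(-1 + v) (s(M, v) = (M + 301)/(v + (-1 + 6*0)) = (301 + M)/(v + (-1 + 0)) = (301 + M)/(v - 1) = (301 + M)/(-1 + v))
-s(240, 187) = -(301 + 240)/(-1 + 187) = -541/186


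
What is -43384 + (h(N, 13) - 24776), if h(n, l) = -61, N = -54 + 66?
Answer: -68221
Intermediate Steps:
N = 12
-43384 + (h(N, 13) - 24776) = -43384 + (-61 - 24776) = -43384 - 24837 = -68221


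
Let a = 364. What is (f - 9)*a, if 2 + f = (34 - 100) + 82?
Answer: 1820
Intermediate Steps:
f = 14 (f = -2 + ((34 - 100) + 82) = -2 + (-66 + 82) = -2 + 16 = 14)
(f - 9)*a = (14 - 9)*364 = 5*364 = 1820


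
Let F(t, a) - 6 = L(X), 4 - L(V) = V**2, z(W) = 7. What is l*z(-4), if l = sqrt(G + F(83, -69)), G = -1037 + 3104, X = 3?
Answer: 14*sqrt(517) ≈ 318.33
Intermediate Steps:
G = 2067
L(V) = 4 - V**2
F(t, a) = 1 (F(t, a) = 6 + (4 - 1*3**2) = 6 + (4 - 1*9) = 6 + (4 - 9) = 6 - 5 = 1)
l = 2*sqrt(517) (l = sqrt(2067 + 1) = sqrt(2068) = 2*sqrt(517) ≈ 45.475)
l*z(-4) = (2*sqrt(517))*7 = 14*sqrt(517)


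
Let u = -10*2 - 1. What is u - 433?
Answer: -454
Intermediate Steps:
u = -21 (u = -20 - 1 = -21)
u - 433 = -21 - 433 = -454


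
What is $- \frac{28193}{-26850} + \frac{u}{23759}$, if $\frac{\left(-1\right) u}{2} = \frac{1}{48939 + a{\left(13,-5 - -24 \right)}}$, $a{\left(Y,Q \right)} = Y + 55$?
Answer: $\frac{32826725671709}{31262993854050} \approx 1.05$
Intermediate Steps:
$a{\left(Y,Q \right)} = 55 + Y$
$u = - \frac{2}{49007}$ ($u = - \frac{2}{48939 + \left(55 + 13\right)} = - \frac{2}{48939 + 68} = - \frac{2}{49007} \approx -4.081 \cdot 10^{-5}$)
$- \frac{28193}{-26850} + \frac{u}{23759} = - \frac{28193}{-26850} - \frac{2}{49007 \cdot 23759} = \left(-28193\right) \left(- \frac{1}{26850}\right) - \frac{2}{1164357313} = \frac{28193}{26850} - \frac{2}{1164357313} = \frac{32826725671709}{31262993854050}$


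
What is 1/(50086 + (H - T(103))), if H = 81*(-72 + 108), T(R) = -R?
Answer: 1/53105 ≈ 1.8831e-5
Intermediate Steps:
H = 2916 (H = 81*36 = 2916)
1/(50086 + (H - T(103))) = 1/(50086 + (2916 - (-1)*103)) = 1/(50086 + (2916 - 1*(-103))) = 1/(50086 + (2916 + 103)) = 1/(50086 + 3019) = 1/53105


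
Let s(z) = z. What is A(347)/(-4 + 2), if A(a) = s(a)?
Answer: -347/2 ≈ -173.50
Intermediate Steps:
A(a) = a
A(347)/(-4 + 2) = 347/(-4 + 2) = 347/(-2) = -1/2*347 = -347/2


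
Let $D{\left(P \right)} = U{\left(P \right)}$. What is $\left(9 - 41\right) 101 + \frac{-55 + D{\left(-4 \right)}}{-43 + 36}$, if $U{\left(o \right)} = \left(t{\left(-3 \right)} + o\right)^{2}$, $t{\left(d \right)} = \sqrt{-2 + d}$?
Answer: $- \frac{22580}{7} + \frac{8 i \sqrt{5}}{7} \approx -3225.7 + 2.5555 i$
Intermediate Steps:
$U{\left(o \right)} = \left(o + i \sqrt{5}\right)^{2}$ ($U{\left(o \right)} = \left(\sqrt{-2 - 3} + o\right)^{2} = \left(\sqrt{-5} + o\right)^{2} = \left(i \sqrt{5} + o\right)^{2} = \left(o + i \sqrt{5}\right)^{2}$)
$D{\left(P \right)} = \left(P + i \sqrt{5}\right)^{2}$
$\left(9 - 41\right) 101 + \frac{-55 + D{\left(-4 \right)}}{-43 + 36} = \left(9 - 41\right) 101 + \frac{-55 + \left(-4 + i \sqrt{5}\right)^{2}}{-43 + 36} = \left(9 - 41\right) 101 + \frac{-55 + \left(-4 + i \sqrt{5}\right)^{2}}{-7} = \left(-32\right) 101 + \left(-55 + \left(-4 + i \sqrt{5}\right)^{2}\right) \left(- \frac{1}{7}\right) = -3232 + \left(\frac{55}{7} - \frac{\left(-4 + i \sqrt{5}\right)^{2}}{7}\right) = - \frac{22569}{7} - \frac{\left(-4 + i \sqrt{5}\right)^{2}}{7}$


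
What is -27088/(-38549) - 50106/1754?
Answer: -942011921/33807473 ≈ -27.864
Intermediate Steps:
-27088/(-38549) - 50106/1754 = -27088*(-1/38549) - 50106*1/1754 = 27088/38549 - 25053/877 = -942011921/33807473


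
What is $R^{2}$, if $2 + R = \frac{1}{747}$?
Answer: $\frac{2229049}{558009} \approx 3.9946$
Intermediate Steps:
$R = - \frac{1493}{747}$ ($R = -2 + \frac{1}{747} = - \frac{1493}{747} \approx -1.9987$)
$R^{2} = \left(- \frac{1493}{747}\right)^{2} = \frac{2229049}{558009}$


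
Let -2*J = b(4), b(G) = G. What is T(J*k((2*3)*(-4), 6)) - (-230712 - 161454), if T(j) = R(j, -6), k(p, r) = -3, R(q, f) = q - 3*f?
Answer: 392190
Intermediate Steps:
J = -2 (J = -1/2*4 = -2)
T(j) = 18 + j (T(j) = j - 3*(-6) = j + 18 = 18 + j)
T(J*k((2*3)*(-4), 6)) - (-230712 - 161454) = (18 - 2*(-3)) - (-230712 - 161454) = (18 + 6) - 1*(-392166) = 24 + 392166 = 392190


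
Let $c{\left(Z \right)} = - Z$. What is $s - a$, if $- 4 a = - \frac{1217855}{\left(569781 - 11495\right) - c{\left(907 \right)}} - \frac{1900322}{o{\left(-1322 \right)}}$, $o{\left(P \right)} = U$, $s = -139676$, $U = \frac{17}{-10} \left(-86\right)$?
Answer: $- \frac{233695604505167}{1635080332} \approx -1.4293 \cdot 10^{5}$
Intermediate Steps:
$U = \frac{731}{5}$ ($U = 17 \left(- \frac{1}{10}\right) \left(-86\right) = \left(- \frac{17}{10}\right) \left(-86\right) = \frac{731}{5} \approx 146.2$)
$o{\left(P \right)} = \frac{731}{5}$
$a = \frac{5314124052735}{1635080332}$ ($a = - \frac{- \frac{1217855}{\left(569781 - 11495\right) - \left(-1\right) 907} - \frac{1900322}{\frac{731}{5}}}{4} = - \frac{- \frac{1217855}{\left(569781 - 11495\right) - -907} - \frac{9501610}{731}}{4} = - \frac{- \frac{1217855}{558286 + 907} - \frac{9501610}{731}}{4} = - \frac{- \frac{1217855}{559193} - \frac{9501610}{731}}{4} = \left(- \frac{1}{4}\right) \left(- \frac{5314124052735}{408770083}\right) = \frac{5314124052735}{1635080332} \approx 3250.1$)
$s - a = -139676 - \frac{5314124052735}{1635080332} = - \frac{233695604505167}{1635080332}$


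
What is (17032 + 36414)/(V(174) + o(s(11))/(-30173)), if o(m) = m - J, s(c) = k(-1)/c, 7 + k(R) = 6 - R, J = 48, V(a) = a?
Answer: 806313079/2625075 ≈ 307.16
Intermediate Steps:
k(R) = -1 - R (k(R) = -7 + (6 - R) = -1 - R)
s(c) = 0 (s(c) = (-1 - 1*(-1))/c = (-1 + 1)/c = 0/c = 0)
o(m) = -48 + m (o(m) = m - 1*48 = m - 48 = -48 + m)
(17032 + 36414)/(V(174) + o(s(11))/(-30173)) = (17032 + 36414)/(174 + (-48 + 0)/(-30173)) = 53446/(174 - 48*(-1/30173)) = 53446/(174 + 48/30173) = 53446/(5250150/30173) = 53446*(30173/5250150) = 806313079/2625075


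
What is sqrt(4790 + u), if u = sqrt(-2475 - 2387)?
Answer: sqrt(4790 + I*sqrt(4862)) ≈ 69.212 + 0.5037*I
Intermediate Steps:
u = I*sqrt(4862) (u = sqrt(-4862) = I*sqrt(4862) ≈ 69.728*I)
sqrt(4790 + u) = sqrt(4790 + I*sqrt(4862))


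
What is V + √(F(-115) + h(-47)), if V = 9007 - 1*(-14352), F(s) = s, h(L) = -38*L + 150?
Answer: 23359 + √1821 ≈ 23402.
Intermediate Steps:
h(L) = 150 - 38*L
V = 23359 (V = 9007 + 14352 = 23359)
V + √(F(-115) + h(-47)) = 23359 + √(-115 + (150 - 38*(-47))) = 23359 + √(-115 + (150 + 1786)) = 23359 + √(-115 + 1936) = 23359 + √1821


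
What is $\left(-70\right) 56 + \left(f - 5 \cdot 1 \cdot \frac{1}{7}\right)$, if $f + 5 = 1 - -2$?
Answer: $- \frac{27459}{7} \approx -3922.7$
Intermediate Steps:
$f = -2$ ($f = -5 + \left(1 - -2\right) = -5 + \left(1 + 2\right) = -5 + 3 = -2$)
$\left(-70\right) 56 + \left(f - 5 \cdot 1 \cdot \frac{1}{7}\right) = \left(-70\right) 56 - \left(2 + 5 \cdot 1 \cdot \frac{1}{7}\right) = -3920 - \left(2 + 5 \cdot 1 \cdot \frac{1}{7}\right) = -3920 - \frac{19}{7} = - \frac{27459}{7}$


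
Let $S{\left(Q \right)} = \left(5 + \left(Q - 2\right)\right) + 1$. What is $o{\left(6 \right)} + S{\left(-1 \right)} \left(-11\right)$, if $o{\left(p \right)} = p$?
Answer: $-27$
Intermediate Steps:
$S{\left(Q \right)} = 4 + Q$ ($S{\left(Q \right)} = \left(5 + \left(-2 + Q\right)\right) + 1 = \left(3 + Q\right) + 1 = 4 + Q$)
$o{\left(6 \right)} + S{\left(-1 \right)} \left(-11\right) = 6 + \left(4 - 1\right) \left(-11\right) = 6 + 3 \left(-11\right) = 6 - 33 = -27$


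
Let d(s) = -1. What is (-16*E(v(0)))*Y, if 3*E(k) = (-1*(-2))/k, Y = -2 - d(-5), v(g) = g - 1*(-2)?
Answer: 16/3 ≈ 5.3333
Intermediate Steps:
v(g) = 2 + g (v(g) = g + 2 = 2 + g)
Y = -1 (Y = -2 - 1*(-1) = -2 + 1 = -1)
E(k) = 2/(3*k) (E(k) = ((-1*(-2))/k)/3 = (2/k)/3 = 2/(3*k))
(-16*E(v(0)))*Y = -32/(3*(2 + 0))*(-1) = -32/(3*2)*(-1) = -16*⅓*(-1) = -16/3*(-1) = 16/3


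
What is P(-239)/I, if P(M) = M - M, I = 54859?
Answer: 0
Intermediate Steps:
P(M) = 0
P(-239)/I = 0/54859 = 0*(1/54859) = 0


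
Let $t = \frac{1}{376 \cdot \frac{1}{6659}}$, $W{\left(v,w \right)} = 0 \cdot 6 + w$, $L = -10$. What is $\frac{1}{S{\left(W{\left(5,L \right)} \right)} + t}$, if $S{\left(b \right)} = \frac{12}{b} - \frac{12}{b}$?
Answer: $\frac{376}{6659} \approx 0.056465$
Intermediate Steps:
$W{\left(v,w \right)} = w$ ($W{\left(v,w \right)} = 0 + w = w$)
$t = \frac{6659}{376}$ ($t = \frac{1}{376 \cdot \frac{1}{6659}} = \frac{1}{\frac{376}{6659}} = \frac{6659}{376} \approx 17.71$)
$S{\left(b \right)} = 0$
$\frac{1}{S{\left(W{\left(5,L \right)} \right)} + t} = \frac{1}{0 + \frac{6659}{376}} = \frac{1}{\frac{6659}{376}} = \frac{376}{6659}$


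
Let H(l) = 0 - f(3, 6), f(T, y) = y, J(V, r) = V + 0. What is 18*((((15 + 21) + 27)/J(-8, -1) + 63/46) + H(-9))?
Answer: -20709/92 ≈ -225.10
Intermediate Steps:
J(V, r) = V
H(l) = -6 (H(l) = 0 - 1*6 = 0 - 6 = -6)
18*((((15 + 21) + 27)/J(-8, -1) + 63/46) + H(-9)) = 18*((((15 + 21) + 27)/(-8) + 63/46) - 6) = 18*(((36 + 27)*(-⅛) + 63*(1/46)) - 6) = 18*((63*(-⅛) + 63/46) - 6) = 18*((-63/8 + 63/46) - 6) = 18*(-1197/184 - 6) = 18*(-2301/184) = -20709/92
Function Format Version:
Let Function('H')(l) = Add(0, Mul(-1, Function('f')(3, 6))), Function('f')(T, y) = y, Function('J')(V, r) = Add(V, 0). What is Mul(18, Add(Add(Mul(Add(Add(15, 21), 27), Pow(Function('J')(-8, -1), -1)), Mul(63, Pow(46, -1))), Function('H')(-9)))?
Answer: Rational(-20709, 92) ≈ -225.10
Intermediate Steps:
Function('J')(V, r) = V
Function('H')(l) = -6 (Function('H')(l) = Add(0, Mul(-1, 6)) = Add(0, -6) = -6)
Mul(18, Add(Add(Mul(Add(Add(15, 21), 27), Pow(Function('J')(-8, -1), -1)), Mul(63, Pow(46, -1))), Function('H')(-9))) = Mul(18, Add(Add(Mul(Add(Add(15, 21), 27), Pow(-8, -1)), Mul(63, Pow(46, -1))), -6)) = Mul(18, Add(Add(Mul(Add(36, 27), Rational(-1, 8)), Mul(63, Rational(1, 46))), -6)) = Mul(18, Add(Add(Mul(63, Rational(-1, 8)), Rational(63, 46)), -6)) = Mul(18, Add(Add(Rational(-63, 8), Rational(63, 46)), -6)) = Mul(18, Add(Rational(-1197, 184), -6)) = Mul(18, Rational(-2301, 184)) = Rational(-20709, 92)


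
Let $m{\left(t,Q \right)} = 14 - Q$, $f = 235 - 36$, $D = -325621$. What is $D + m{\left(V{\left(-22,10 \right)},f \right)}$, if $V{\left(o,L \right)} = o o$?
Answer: $-325806$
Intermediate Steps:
$V{\left(o,L \right)} = o^{2}$
$f = 199$ ($f = 235 - 36 = 199$)
$D + m{\left(V{\left(-22,10 \right)},f \right)} = -325621 + \left(14 - 199\right) = -325621 - 185 = -325806$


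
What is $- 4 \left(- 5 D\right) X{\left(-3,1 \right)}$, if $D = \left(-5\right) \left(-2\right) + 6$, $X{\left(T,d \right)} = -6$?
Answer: $-1920$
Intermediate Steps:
$D = 16$ ($D = 10 + 6 = 16$)
$- 4 \left(- 5 D\right) X{\left(-3,1 \right)} = - 4 \left(\left(-5\right) 16\right) \left(-6\right) = \left(-4\right) \left(-80\right) \left(-6\right) = 320 \left(-6\right) = -1920$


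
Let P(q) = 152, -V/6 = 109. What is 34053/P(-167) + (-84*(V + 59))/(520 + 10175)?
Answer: 24786253/108376 ≈ 228.71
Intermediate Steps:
V = -654 (V = -6*109 = -654)
34053/P(-167) + (-84*(V + 59))/(520 + 10175) = 34053/152 + (-84*(-654 + 59))/(520 + 10175) = 34053*(1/152) - 84*(-595)/10695 = 34053/152 + 49980*(1/10695) = 34053/152 + 3332/713 = 24786253/108376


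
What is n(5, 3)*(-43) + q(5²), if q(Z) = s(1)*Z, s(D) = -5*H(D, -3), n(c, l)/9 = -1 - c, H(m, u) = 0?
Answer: 2322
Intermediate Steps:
n(c, l) = -9 - 9*c (n(c, l) = 9*(-1 - c) = -9 - 9*c)
s(D) = 0 (s(D) = -5*0 = 0)
q(Z) = 0 (q(Z) = 0*Z = 0)
n(5, 3)*(-43) + q(5²) = (-9 - 9*5)*(-43) + 0 = (-9 - 45)*(-43) + 0 = -54*(-43) + 0 = 2322 + 0 = 2322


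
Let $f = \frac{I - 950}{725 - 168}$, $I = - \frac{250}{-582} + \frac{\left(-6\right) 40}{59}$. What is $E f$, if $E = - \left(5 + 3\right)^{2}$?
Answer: $\frac{1881280}{17169} \approx 109.57$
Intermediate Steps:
$I = - \frac{62465}{17169}$ ($I = \left(-250\right) \left(- \frac{1}{582}\right) - \frac{240}{59} = \frac{125}{291} - \frac{240}{59} = - \frac{62465}{17169} \approx -3.6382$)
$E = -64$ ($E = - 8^{2} = \left(-1\right) 64 = -64$)
$f = - \frac{29395}{17169}$ ($f = \frac{- \frac{62465}{17169} - 950}{725 - 168} = - \frac{16373015}{17169 \cdot 557} = \left(- \frac{16373015}{17169}\right) \frac{1}{557} = - \frac{29395}{17169} \approx -1.7121$)
$E f = \left(-64\right) \left(- \frac{29395}{17169}\right) = \frac{1881280}{17169}$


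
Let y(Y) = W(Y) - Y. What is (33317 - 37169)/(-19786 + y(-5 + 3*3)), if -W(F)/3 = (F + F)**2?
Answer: 1926/9991 ≈ 0.19277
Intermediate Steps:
W(F) = -12*F**2 (W(F) = -3*(F + F)**2 = -3*4*F**2 = -12*F**2)
y(Y) = -Y - 12*Y**2 (y(Y) = -12*Y**2 - Y = -Y - 12*Y**2)
(33317 - 37169)/(-19786 + y(-5 + 3*3)) = (33317 - 37169)/(-19786 + (-5 + 3*3)*(-1 - 12*(-5 + 3*3))) = -3852/(-19786 + (-5 + 9)*(-1 - 12*(-5 + 9))) = -3852/(-19786 + 4*(-1 - 12*4)) = -3852/(-19786 + 4*(-1 - 48)) = -3852/(-19786 + 4*(-49)) = -3852/(-19786 - 196) = -3852/(-19982) = -3852*(-1/19982) = 1926/9991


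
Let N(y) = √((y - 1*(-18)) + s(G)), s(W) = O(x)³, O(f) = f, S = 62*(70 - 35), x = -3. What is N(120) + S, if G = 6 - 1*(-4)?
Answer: 2170 + √111 ≈ 2180.5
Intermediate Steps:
S = 2170 (S = 62*35 = 2170)
G = 10 (G = 6 + 4 = 10)
s(W) = -27 (s(W) = (-3)³ = -27)
N(y) = √(-9 + y) (N(y) = √((y - 1*(-18)) - 27) = √((y + 18) - 27) = √((18 + y) - 27) = √(-9 + y))
N(120) + S = √(-9 + 120) + 2170 = √111 + 2170 = 2170 + √111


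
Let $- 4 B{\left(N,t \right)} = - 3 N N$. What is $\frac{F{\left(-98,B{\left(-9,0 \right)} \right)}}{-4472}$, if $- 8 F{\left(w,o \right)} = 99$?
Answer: $\frac{99}{35776} \approx 0.0027672$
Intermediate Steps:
$B{\left(N,t \right)} = \frac{3 N^{2}}{4}$ ($B{\left(N,t \right)} = - \frac{- 3 N N}{4} = - \frac{\left(-3\right) N^{2}}{4} = \frac{3 N^{2}}{4}$)
$F{\left(w,o \right)} = - \frac{99}{8}$ ($F{\left(w,o \right)} = \left(- \frac{1}{8}\right) 99 = - \frac{99}{8}$)
$\frac{F{\left(-98,B{\left(-9,0 \right)} \right)}}{-4472} = - \frac{99}{8 \left(-4472\right)} = \left(- \frac{99}{8}\right) \left(- \frac{1}{4472}\right) = \frac{99}{35776}$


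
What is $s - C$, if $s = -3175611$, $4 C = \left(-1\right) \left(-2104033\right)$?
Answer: $- \frac{14806477}{4} \approx -3.7016 \cdot 10^{6}$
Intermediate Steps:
$C = \frac{2104033}{4}$ ($C = \frac{\left(-1\right) \left(-2104033\right)}{4} = \frac{1}{4} \cdot 2104033 = \frac{2104033}{4} \approx 5.2601 \cdot 10^{5}$)
$s - C = -3175611 - \frac{2104033}{4} = - \frac{14806477}{4}$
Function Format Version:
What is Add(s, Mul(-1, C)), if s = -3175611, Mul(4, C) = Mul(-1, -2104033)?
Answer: Rational(-14806477, 4) ≈ -3.7016e+6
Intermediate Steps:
C = Rational(2104033, 4) (C = Mul(Rational(1, 4), Mul(-1, -2104033)) = Mul(Rational(1, 4), 2104033) = Rational(2104033, 4) ≈ 5.2601e+5)
Add(s, Mul(-1, C)) = Add(-3175611, Mul(-1, Rational(2104033, 4))) = Add(-3175611, Rational(-2104033, 4)) = Rational(-14806477, 4)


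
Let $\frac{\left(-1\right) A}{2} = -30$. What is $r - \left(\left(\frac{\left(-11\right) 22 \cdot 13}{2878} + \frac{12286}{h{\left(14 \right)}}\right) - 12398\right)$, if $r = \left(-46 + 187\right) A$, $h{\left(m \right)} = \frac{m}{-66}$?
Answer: $\frac{793538927}{10073} \approx 78779.0$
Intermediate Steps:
$A = 60$ ($A = \left(-2\right) \left(-30\right) = 60$)
$h{\left(m \right)} = - \frac{m}{66}$ ($h{\left(m \right)} = m \left(- \frac{1}{66}\right) = - \frac{m}{66}$)
$r = 8460$ ($r = \left(-46 + 187\right) 60 = 141 \cdot 60 = 8460$)
$r - \left(\left(\frac{\left(-11\right) 22 \cdot 13}{2878} + \frac{12286}{h{\left(14 \right)}}\right) - 12398\right) = 8460 - \left(\left(\frac{\left(-11\right) 22 \cdot 13}{2878} + \frac{12286}{\left(- \frac{1}{66}\right) 14}\right) - 12398\right) = 8460 - \left(\left(\left(-242\right) 13 \cdot \frac{1}{2878} + \frac{12286}{- \frac{7}{33}}\right) - 12398\right) = 8460 - \left(\left(\left(-3146\right) \frac{1}{2878} + 12286 \left(- \frac{33}{7}\right)\right) - 12398\right) = 8460 - \left(\left(- \frac{1573}{1439} - \frac{405438}{7}\right) - 12398\right) = 8460 - \left(- \frac{583436293}{10073} - 12398\right) = 8460 - - \frac{708321347}{10073} = 8460 + \frac{708321347}{10073} = \frac{793538927}{10073}$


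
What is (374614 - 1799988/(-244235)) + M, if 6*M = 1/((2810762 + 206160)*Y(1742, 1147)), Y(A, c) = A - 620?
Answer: 1858269237214925299547/4960393043518440 ≈ 3.7462e+5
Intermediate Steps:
Y(A, c) = -620 + A
M = 1/20309918904 (M = (1/((2810762 + 206160)*(-620 + 1742)))/6 = (1/(3016922*1122))/6 = ((1/3016922)*(1/1122))/6 = (1/6)*(1/3384986484) = 1/20309918904 ≈ 4.9237e-11)
(374614 - 1799988/(-244235)) + M = (374614 - 1799988/(-244235)) + 1/20309918904 = (374614 - 1799988*(-1/244235)) + 1/20309918904 = (374614 + 1799988/244235) + 1/20309918904 = 91495650278/244235 + 1/20309918904 = 1858269237214925299547/4960393043518440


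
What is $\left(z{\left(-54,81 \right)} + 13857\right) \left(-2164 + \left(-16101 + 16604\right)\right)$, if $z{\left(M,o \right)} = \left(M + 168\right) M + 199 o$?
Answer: $-39565020$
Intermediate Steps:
$z{\left(M,o \right)} = 199 o + M \left(168 + M\right)$ ($z{\left(M,o \right)} = \left(168 + M\right) M + 199 o = M \left(168 + M\right) + 199 o = 199 o + M \left(168 + M\right)$)
$\left(z{\left(-54,81 \right)} + 13857\right) \left(-2164 + \left(-16101 + 16604\right)\right) = \left(\left(\left(-54\right)^{2} + 168 \left(-54\right) + 199 \cdot 81\right) + 13857\right) \left(-2164 + \left(-16101 + 16604\right)\right) = \left(\left(2916 - 9072 + 16119\right) + 13857\right) \left(-2164 + 503\right) = \left(9963 + 13857\right) \left(-1661\right) = 23820 \left(-1661\right) = -39565020$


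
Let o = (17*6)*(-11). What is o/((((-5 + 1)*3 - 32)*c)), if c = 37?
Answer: 51/74 ≈ 0.68919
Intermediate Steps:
o = -1122 (o = 102*(-11) = -1122)
o/((((-5 + 1)*3 - 32)*c)) = -1122*1/(37*((-5 + 1)*3 - 32)) = -1122*1/(37*(-4*3 - 32)) = -1122*1/(37*(-12 - 32)) = -1122/((-44*37)) = -1122/(-1628) = -1122*(-1/1628) = 51/74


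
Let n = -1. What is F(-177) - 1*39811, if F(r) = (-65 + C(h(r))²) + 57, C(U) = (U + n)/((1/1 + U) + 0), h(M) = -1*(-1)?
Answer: -39819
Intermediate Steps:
h(M) = 1
C(U) = (-1 + U)/(1 + U) (C(U) = (U - 1)/((1/1 + U) + 0) = (-1 + U)/((1 + U) + 0) = (-1 + U)/(1 + U))
F(r) = -8 (F(r) = (-65 + ((-1 + 1)/(1 + 1))²) + 57 = (-65 + (0/2)²) + 57 = (-65 + ((½)*0)²) + 57 = (-65 + 0²) + 57 = (-65 + 0) + 57 = -65 + 57 = -8)
F(-177) - 1*39811 = -8 - 1*39811 = -8 - 39811 = -39819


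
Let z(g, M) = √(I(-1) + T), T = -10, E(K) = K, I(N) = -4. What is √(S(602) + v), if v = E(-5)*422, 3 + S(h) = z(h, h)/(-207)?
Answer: √(-10059993 - 23*I*√14)/69 ≈ 0.00019661 - 45.967*I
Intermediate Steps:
z(g, M) = I*√14 (z(g, M) = √(-4 - 10) = √(-14) = I*√14)
S(h) = -3 - I*√14/207 (S(h) = -3 + (I*√14)/(-207) = -3 + (I*√14)*(-1/207) = -3 - I*√14/207)
v = -2110 (v = -5*422 = -2110)
√(S(602) + v) = √((-3 - I*√14/207) - 2110) = √(-2113 - I*√14/207)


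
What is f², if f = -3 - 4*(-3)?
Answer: 81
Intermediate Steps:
f = 9 (f = -3 + 12 = 9)
f² = 9² = 81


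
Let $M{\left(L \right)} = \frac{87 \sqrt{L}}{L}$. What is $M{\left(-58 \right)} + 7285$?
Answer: $7285 - \frac{3 i \sqrt{58}}{2} \approx 7285.0 - 11.424 i$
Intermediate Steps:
$M{\left(L \right)} = \frac{87}{\sqrt{L}}$
$M{\left(-58 \right)} + 7285 = \frac{87}{i \sqrt{58}} + 7285 = 87 \left(- \frac{i \sqrt{58}}{58}\right) + 7285 = - \frac{3 i \sqrt{58}}{2} + 7285 = 7285 - \frac{3 i \sqrt{58}}{2}$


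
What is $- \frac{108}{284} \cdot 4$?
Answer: $- \frac{108}{71} \approx -1.5211$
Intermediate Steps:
$- \frac{108}{284} \cdot 4 = \left(-108\right) \frac{1}{284} \cdot 4 = \left(- \frac{27}{71}\right) 4 = - \frac{108}{71}$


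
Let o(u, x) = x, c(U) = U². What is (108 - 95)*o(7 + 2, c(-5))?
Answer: 325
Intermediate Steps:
(108 - 95)*o(7 + 2, c(-5)) = (108 - 95)*(-5)² = 13*25 = 325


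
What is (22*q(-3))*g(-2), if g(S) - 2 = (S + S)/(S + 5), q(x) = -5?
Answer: -220/3 ≈ -73.333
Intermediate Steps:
g(S) = 2 + 2*S/(5 + S) (g(S) = 2 + (S + S)/(S + 5) = 2 + (2*S)/(5 + S) = 2 + 2*S/(5 + S))
(22*q(-3))*g(-2) = (22*(-5))*(2*(5 + 2*(-2))/(5 - 2)) = -220*(5 - 4)/3 = -220/3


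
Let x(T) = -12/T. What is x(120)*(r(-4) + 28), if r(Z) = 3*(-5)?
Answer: -13/10 ≈ -1.3000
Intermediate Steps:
r(Z) = -15
x(120)*(r(-4) + 28) = (-12/120)*(-15 + 28) = -12*1/120*13 = -1/10*13 = -13/10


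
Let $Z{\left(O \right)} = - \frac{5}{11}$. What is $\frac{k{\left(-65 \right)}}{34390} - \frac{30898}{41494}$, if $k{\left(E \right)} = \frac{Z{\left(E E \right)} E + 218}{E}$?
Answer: $- \frac{379929637731}{510144870950} \approx -0.74475$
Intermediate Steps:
$Z{\left(O \right)} = - \frac{5}{11}$ ($Z{\left(O \right)} = \left(-5\right) \frac{1}{11} = - \frac{5}{11}$)
$k{\left(E \right)} = \frac{218 - \frac{5 E}{11}}{E}$ ($k{\left(E \right)} = \frac{- \frac{5 E}{11} + 218}{E} = \frac{218 - \frac{5 E}{11}}{E}$)
$\frac{k{\left(-65 \right)}}{34390} - \frac{30898}{41494} = \frac{- \frac{5}{11} + \frac{218}{-65}}{34390} - \frac{30898}{41494} = \left(- \frac{5}{11} + 218 \left(- \frac{1}{65}\right)\right) \frac{1}{34390} - \frac{15449}{20747} = \left(- \frac{5}{11} - \frac{218}{65}\right) \frac{1}{34390} - \frac{15449}{20747} = \left(- \frac{2723}{715}\right) \frac{1}{34390} - \frac{15449}{20747} = - \frac{2723}{24588850} - \frac{15449}{20747} = - \frac{379929637731}{510144870950}$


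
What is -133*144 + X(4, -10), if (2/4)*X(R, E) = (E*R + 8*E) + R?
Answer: -19384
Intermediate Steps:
X(R, E) = 2*R + 16*E + 2*E*R (X(R, E) = 2*((E*R + 8*E) + R) = 2*((8*E + E*R) + R) = 2*(R + 8*E + E*R) = 2*R + 16*E + 2*E*R)
-133*144 + X(4, -10) = -133*144 + (2*4 + 16*(-10) + 2*(-10)*4) = -19152 + (8 - 160 - 80) = -19152 - 232 = -19384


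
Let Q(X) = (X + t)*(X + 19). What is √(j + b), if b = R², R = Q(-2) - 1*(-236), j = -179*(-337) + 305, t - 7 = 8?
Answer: √269477 ≈ 519.11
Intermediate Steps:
t = 15 (t = 7 + 8 = 15)
Q(X) = (15 + X)*(19 + X) (Q(X) = (X + 15)*(X + 19) = (15 + X)*(19 + X))
j = 60628 (j = 60323 + 305 = 60628)
R = 457 (R = (285 + (-2)² + 34*(-2)) - 1*(-236) = (285 + 4 - 68) + 236 = 221 + 236 = 457)
b = 208849 (b = 457² = 208849)
√(j + b) = √(60628 + 208849) = √269477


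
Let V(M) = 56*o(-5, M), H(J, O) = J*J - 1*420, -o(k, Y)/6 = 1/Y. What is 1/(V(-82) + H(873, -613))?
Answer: 41/31230237 ≈ 1.3128e-6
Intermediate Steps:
o(k, Y) = -6/Y
H(J, O) = -420 + J² (H(J, O) = J² - 420 = -420 + J²)
V(M) = -336/M (V(M) = 56*(-6/M) = -336/M)
1/(V(-82) + H(873, -613)) = 1/(-336/(-82) + (-420 + 873²)) = 1/(-336*(-1/82) + (-420 + 762129)) = 1/(168/41 + 761709) = 1/(31230237/41) = 41/31230237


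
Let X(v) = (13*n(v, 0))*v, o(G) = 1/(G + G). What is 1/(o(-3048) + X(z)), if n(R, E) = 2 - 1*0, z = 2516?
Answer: 6096/398775935 ≈ 1.5287e-5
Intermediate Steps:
n(R, E) = 2 (n(R, E) = 2 + 0 = 2)
o(G) = 1/(2*G)
X(v) = 26*v (X(v) = (13*2)*v = 26*v)
1/(o(-3048) + X(z)) = 1/((1/2)/(-3048) + 26*2516) = 1/((1/2)*(-1/3048) + 65416) = 1/(-1/6096 + 65416) = 1/(398775935/6096) = 6096/398775935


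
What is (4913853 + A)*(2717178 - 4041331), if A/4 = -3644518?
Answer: 12796904581507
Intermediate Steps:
A = -14578072 (A = 4*(-3644518) = -14578072)
(4913853 + A)*(2717178 - 4041331) = (4913853 - 14578072)*(2717178 - 4041331) = -9664219*(-1324153) = 12796904581507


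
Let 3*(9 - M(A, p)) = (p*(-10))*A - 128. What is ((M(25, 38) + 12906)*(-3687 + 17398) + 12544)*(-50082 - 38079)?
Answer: -19491804511145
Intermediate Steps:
M(A, p) = 155/3 + 10*A*p/3 (M(A, p) = 9 - ((p*(-10))*A - 128)/3 = 9 - ((-10*p)*A - 128)/3 = 9 - (-10*A*p - 128)/3 = 9 - (-128 - 10*A*p)/3 = 9 + (128/3 + 10*A*p/3) = 155/3 + 10*A*p/3)
((M(25, 38) + 12906)*(-3687 + 17398) + 12544)*(-50082 - 38079) = (((155/3 + (10/3)*25*38) + 12906)*(-3687 + 17398) + 12544)*(-50082 - 38079) = (((155/3 + 9500/3) + 12906)*13711 + 12544)*(-88161) = ((9655/3 + 12906)*13711 + 12544)*(-88161) = ((48373/3)*13711 + 12544)*(-88161) = (663242203/3 + 12544)*(-88161) = (663279835/3)*(-88161) = -19491804511145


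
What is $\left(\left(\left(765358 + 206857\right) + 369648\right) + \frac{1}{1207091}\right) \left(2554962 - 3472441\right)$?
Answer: $- \frac{1486087298849183786}{1207091} \approx -1.2311 \cdot 10^{12}$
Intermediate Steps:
$\left(\left(\left(765358 + 206857\right) + 369648\right) + \frac{1}{1207091}\right) \left(2554962 - 3472441\right) = \left(\left(972215 + 369648\right) + \frac{1}{1207091}\right) \left(-917479\right) = \left(1341863 + \frac{1}{1207091}\right) \left(-917479\right) = \frac{1619750750534}{1207091} \left(-917479\right) = - \frac{1486087298849183786}{1207091}$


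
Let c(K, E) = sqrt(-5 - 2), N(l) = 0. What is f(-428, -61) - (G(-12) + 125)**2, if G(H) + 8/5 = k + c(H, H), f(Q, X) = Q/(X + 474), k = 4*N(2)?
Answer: -157162982/10325 - 1234*I*sqrt(7)/5 ≈ -15222.0 - 652.97*I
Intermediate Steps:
c(K, E) = I*sqrt(7) (c(K, E) = sqrt(-7) = I*sqrt(7))
k = 0 (k = 4*0 = 0)
f(Q, X) = Q/(474 + X)
G(H) = -8/5 + I*sqrt(7) (G(H) = -8/5 + (0 + I*sqrt(7)) = -8/5 + I*sqrt(7))
f(-428, -61) - (G(-12) + 125)**2 = -428/(474 - 61) - ((-8/5 + I*sqrt(7)) + 125)**2 = -428/413 - (617/5 + I*sqrt(7))**2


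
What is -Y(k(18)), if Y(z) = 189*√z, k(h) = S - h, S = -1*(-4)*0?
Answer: -567*I*√2 ≈ -801.86*I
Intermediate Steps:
S = 0 (S = 4*0 = 0)
k(h) = -h (k(h) = 0 - h = -h)
-Y(k(18)) = -189*√(-1*18) = -189*√(-18) = -189*3*I*√2 = -567*I*√2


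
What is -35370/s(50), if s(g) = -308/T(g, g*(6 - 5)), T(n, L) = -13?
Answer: -229905/154 ≈ -1492.9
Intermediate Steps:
s(g) = 308/13 (s(g) = -308/(-13) = -308*(-1/13) = 308/13)
-35370/s(50) = -35370/308/13 = -35370*13/308 = -229905/154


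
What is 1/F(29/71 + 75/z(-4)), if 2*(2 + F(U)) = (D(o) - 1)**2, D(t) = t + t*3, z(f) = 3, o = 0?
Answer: -2/3 ≈ -0.66667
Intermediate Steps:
D(t) = 4*t (D(t) = t + 3*t = 4*t)
F(U) = -3/2 (F(U) = -2 + (4*0 - 1)**2/2 = -2 + (0 - 1)**2/2 = -2 + (1/2)*(-1)**2 = -2 + (1/2)*1 = -2 + 1/2 = -3/2)
1/F(29/71 + 75/z(-4)) = 1/(-3/2) = -2/3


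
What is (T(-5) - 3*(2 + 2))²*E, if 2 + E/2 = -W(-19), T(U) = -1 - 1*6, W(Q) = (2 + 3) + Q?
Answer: 8664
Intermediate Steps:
W(Q) = 5 + Q
T(U) = -7 (T(U) = -1 - 6 = -7)
E = 24 (E = -4 + 2*(-(5 - 19)) = -4 + 2*(-1*(-14)) = -4 + 2*14 = -4 + 28 = 24)
(T(-5) - 3*(2 + 2))²*E = (-7 - 3*(2 + 2))²*24 = (-7 - 3*4)²*24 = (-7 - 12)²*24 = (-19)²*24 = 361*24 = 8664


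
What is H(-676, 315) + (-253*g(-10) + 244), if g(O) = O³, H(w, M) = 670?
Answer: 253914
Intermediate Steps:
H(-676, 315) + (-253*g(-10) + 244) = 670 + (-253*(-10)³ + 244) = 670 + (-253*(-1000) + 244) = 670 + (253000 + 244) = 670 + 253244 = 253914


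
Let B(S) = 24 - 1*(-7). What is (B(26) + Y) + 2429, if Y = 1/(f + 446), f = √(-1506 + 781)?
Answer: 491117306/199641 - 5*I*√29/199641 ≈ 2460.0 - 0.00013487*I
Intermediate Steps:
f = 5*I*√29 (f = √(-725) = 5*I*√29 ≈ 26.926*I)
B(S) = 31 (B(S) = 24 + 7 = 31)
Y = 1/(446 + 5*I*√29) (Y = 1/(5*I*√29 + 446) = 1/(446 + 5*I*√29) ≈ 0.002234 - 0.00013487*I)
(B(26) + Y) + 2429 = (31 + (446/199641 - 5*I*√29/199641)) + 2429 = (6189317/199641 - 5*I*√29/199641) + 2429 = 491117306/199641 - 5*I*√29/199641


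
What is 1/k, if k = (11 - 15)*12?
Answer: -1/48 ≈ -0.020833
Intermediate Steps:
k = -48 (k = -4*12 = -48)
1/k = 1/(-48) = -1/48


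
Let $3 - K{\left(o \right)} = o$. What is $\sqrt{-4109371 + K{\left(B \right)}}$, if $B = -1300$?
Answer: $6 i \sqrt{114113} \approx 2026.8 i$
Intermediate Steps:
$K{\left(o \right)} = 3 - o$
$\sqrt{-4109371 + K{\left(B \right)}} = \sqrt{-4109371 + \left(3 - -1300\right)} = \sqrt{-4109371 + \left(3 + 1300\right)} = \sqrt{-4109371 + 1303} = \sqrt{-4108068} = 6 i \sqrt{114113}$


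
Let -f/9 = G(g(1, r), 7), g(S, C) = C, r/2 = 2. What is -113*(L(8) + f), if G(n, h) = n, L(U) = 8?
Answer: 3164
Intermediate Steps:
r = 4 (r = 2*2 = 4)
f = -36 (f = -9*4 = -36)
-113*(L(8) + f) = -113*(8 - 36) = -113*(-28) = 3164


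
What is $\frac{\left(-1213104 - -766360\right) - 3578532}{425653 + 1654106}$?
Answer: $- \frac{4025276}{2079759} \approx -1.9355$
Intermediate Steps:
$\frac{\left(-1213104 - -766360\right) - 3578532}{425653 + 1654106} = \frac{\left(-1213104 + 766360\right) - 3578532}{2079759} = \left(-446744 - 3578532\right) \frac{1}{2079759} = \left(-4025276\right) \frac{1}{2079759} = - \frac{4025276}{2079759}$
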